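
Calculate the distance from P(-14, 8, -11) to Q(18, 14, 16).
d = √[(32)² + (6)² + (27)²] = √1789 = 42.3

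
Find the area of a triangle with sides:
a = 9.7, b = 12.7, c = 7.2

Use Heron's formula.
s = (a+b+c)/2 = (9.7+12.7+7.2)/2 = 14.8
A = √(s(s-a)(s-b)(s-c)) = √(14.8·5.1·2.1·7.6)
A = √1204.66 = 34.71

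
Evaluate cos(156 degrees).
cos(156 degrees) = -0.9135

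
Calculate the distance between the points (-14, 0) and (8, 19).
Using the distance formula: d = sqrt((x₂-x₁)² + (y₂-y₁)²)
dx = 8 - (-14) = 22
dy = 19 - 0 = 19
d = sqrt(22² + 19²) = sqrt(484 + 361) = sqrt(845) = 29.07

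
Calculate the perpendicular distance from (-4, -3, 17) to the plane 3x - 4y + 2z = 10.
d = |3(-4) + (-4)(-3) + 2(17) - (10)| / √(3² + (-4)² + 2²) = 24/√29 = 4.457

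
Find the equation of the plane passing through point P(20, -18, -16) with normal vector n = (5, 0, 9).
d = n·P = (5)(20) + (0)(-18) + (9)(-16) = -44
Plane: 5x + 9z = -44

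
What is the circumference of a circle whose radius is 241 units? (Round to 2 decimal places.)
Circumference = 2 * pi * r
Circumference = 2 * pi * 241
Circumference = 1514.25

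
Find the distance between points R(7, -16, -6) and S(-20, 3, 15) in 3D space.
d = √[(-27)² + (19)² + (21)²] = √1531 = 39.13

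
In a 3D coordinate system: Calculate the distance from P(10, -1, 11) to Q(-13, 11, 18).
d = √[(-23)² + (12)² + (7)²] = √722 = 26.87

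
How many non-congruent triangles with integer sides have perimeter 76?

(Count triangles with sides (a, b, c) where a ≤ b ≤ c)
With a ≤ b ≤ c and a + b + c = 76, the triangle inequality a + b > c gives c < 76/2, so c ≤ 37.
Iterate a from 1 to ⌊p/3⌋ = 25; for each a, b ranges from a to ⌊(p−a)/2⌋ with c = p − a − b, keeping only c ≥ b.
Triples: (2, 37, 37), (3, 36, 37), (4, 35, 37), …
Count = 120 triangles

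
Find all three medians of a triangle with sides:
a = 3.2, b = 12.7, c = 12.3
Using m_x = ½√(2y² + 2z² - x²):
m_a = ½√(2·12.7² + 2·12.3² - 3.2²) = ½√614.92 = 12.4
m_b = ½√(2·3.2² + 2·12.3² - 12.7²) = ½√161.77 = 6.359
m_c = ½√(2·3.2² + 2·12.7² - 12.3²) = ½√191.77 = 6.924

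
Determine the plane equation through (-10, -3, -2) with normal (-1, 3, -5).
d = n·P = (-1)(-10) + (3)(-3) + (-5)(-2) = 11
Plane: -x + 3y - 5z = 11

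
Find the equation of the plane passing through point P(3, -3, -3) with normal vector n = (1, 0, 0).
d = n·P = (1)(3) + (0)(-3) + (0)(-3) = 3
Plane: x = 3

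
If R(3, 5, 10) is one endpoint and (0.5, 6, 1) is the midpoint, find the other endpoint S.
S = (2×0.5 - 3, 2×6 - 5, 2×1 - 10) = (-2, 7, -8)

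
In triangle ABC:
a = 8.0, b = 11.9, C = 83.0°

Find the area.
Using A = ½ab·sin(C):
A = ½·8.0·11.9·sin(83.0°) = ½·95.2·0.992546 = 47.25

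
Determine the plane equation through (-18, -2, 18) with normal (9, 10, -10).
d = n·P = (9)(-18) + (10)(-2) + (-10)(18) = -362
Plane: 9x + 10y - 10z = -362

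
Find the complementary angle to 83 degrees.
Complementary angles sum to 90 degrees.
Other angle = 90 - 83
Other angle = 7 degrees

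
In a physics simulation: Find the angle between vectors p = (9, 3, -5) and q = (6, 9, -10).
p·q = 131, |p|² = 115, |q|² = 217
cos θ = 131/√24955 ≈ 0.8293
θ ≈ 33.98°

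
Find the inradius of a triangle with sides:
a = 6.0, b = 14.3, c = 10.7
s = (a+b+c)/2 = (6.0+14.3+10.7)/2 = 15.5
Area = √(s(s-a)(s-b)(s-c)) = √(15.5·9.5·1.2·4.8) = 29.1232
r = Area/s = 29.1232/15.5 = 1.879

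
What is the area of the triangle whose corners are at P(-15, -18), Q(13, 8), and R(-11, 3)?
Using the coordinate formula: Area = (1/2)|x₁(y₂-y₃) + x₂(y₃-y₁) + x₃(y₁-y₂)|
Area = (1/2)|(-15)(8-3) + 13(3-(-18)) + (-11)((-18)-8)|
Area = (1/2)|(-15)*5 + 13*21 + (-11)*(-26)|
Area = (1/2)|(-75) + 273 + 286|
Area = (1/2)*484 = 242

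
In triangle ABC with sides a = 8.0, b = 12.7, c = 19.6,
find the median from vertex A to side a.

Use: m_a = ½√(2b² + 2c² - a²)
m_a = ½√(2·12.7² + 2·19.6² - 8.0²)
m_a = ½√(322.58 + 768.32 - 64) = ½√1026.9 = 16.02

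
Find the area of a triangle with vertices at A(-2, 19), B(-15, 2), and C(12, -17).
Using the coordinate formula: Area = (1/2)|x₁(y₂-y₃) + x₂(y₃-y₁) + x₃(y₁-y₂)|
Area = (1/2)|(-2)(2-(-17)) + (-15)((-17)-19) + 12(19-2)|
Area = (1/2)|(-2)*19 + (-15)*(-36) + 12*17|
Area = (1/2)|(-38) + 540 + 204|
Area = (1/2)*706 = 353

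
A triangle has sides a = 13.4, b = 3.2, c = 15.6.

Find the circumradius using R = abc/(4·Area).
s = (a+b+c)/2 = 16.1
Area = √(s(s-a)(s-b)(s-c)) = √(16.1·2.7·12.9·0.5) = 16.7446
R = abc/(4·Area) = (13.4·3.2·15.6)/(4·16.7446) = 668.928/66.9784 = 9.987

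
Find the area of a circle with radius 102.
Area = pi * r²
Area = pi * 102²
Area = pi * 10404
Area = 32685.13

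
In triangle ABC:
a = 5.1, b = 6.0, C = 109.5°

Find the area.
Using A = ½ab·sin(C):
A = ½·5.1·6.0·sin(109.5°) = ½·30.6·0.942641 = 14.42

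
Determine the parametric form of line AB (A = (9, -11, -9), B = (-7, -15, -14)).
Direction vector d = B - A = (-16, -4, -5)
x = 9 - 16t, y = -11 - 4t, z = -9 - 5t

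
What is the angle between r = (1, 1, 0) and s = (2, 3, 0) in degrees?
r·s = 5, |r|² = 2, |s|² = 13
cos θ = 5/√26 ≈ 0.9806
θ ≈ 11.31°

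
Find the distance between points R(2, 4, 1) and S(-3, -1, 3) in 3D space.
d = √[(-5)² + (-5)² + (2)²] = √54 = 7.348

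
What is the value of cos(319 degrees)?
cos(319 degrees) = 0.7547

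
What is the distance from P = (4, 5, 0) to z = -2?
d = |0(4) + 0(5) + 1(0) - (-2)| / √(0² + 0² + 1²) = 2/√1 = 2.0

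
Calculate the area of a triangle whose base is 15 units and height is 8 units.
Area = (1/2) * base * height
Area = (1/2) * 15 * 8
Area = 60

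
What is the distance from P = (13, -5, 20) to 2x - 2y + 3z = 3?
d = |2(13) + (-2)(-5) + 3(20) - (3)| / √(2² + (-2)² + 3²) = 93/√17 = 22.56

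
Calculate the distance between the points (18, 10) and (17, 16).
Using the distance formula: d = sqrt((x₂-x₁)² + (y₂-y₁)²)
dx = 17 - 18 = -1
dy = 16 - 10 = 6
d = sqrt((-1)² + 6²) = sqrt(1 + 36) = sqrt(37) = 6.08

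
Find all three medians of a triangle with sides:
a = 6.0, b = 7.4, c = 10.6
Using m_x = ½√(2y² + 2z² - x²):
m_a = ½√(2·7.4² + 2·10.6² - 6.0²) = ½√298.24 = 8.635
m_b = ½√(2·6.0² + 2·10.6² - 7.4²) = ½√241.96 = 7.778
m_c = ½√(2·6.0² + 2·7.4² - 10.6²) = ½√69.16 = 4.158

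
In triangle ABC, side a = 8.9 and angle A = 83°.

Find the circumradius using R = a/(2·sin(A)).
R = a/(2·sin(A)) = 8.9/(2·sin(83°))
R = 8.9/(2·0.992546) = 8.9/1.985092 = 4.483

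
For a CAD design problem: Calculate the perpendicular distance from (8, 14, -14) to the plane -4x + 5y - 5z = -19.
d = |(-4)(8) + 5(14) + (-5)(-14) - (-19)| / √((-4)² + 5² + (-5)²) = 127/√66 = 15.63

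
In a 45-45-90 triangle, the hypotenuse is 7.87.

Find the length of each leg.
In a 45-45-90 triangle, hypotenuse = leg·√2  →  leg = hypotenuse/√2
leg = 7.87/√2 = 5.565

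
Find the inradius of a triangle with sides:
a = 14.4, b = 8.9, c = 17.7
s = (a+b+c)/2 = (14.4+8.9+17.7)/2 = 20.5
Area = √(s(s-a)(s-b)(s-c)) = √(20.5·6.1·11.6·2.8) = 63.7309
r = Area/s = 63.7309/20.5 = 3.109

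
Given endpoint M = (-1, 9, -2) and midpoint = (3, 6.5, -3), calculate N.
N = (2×3 - (-1), 2×6.5 - 9, 2×(-3) - (-2)) = (7, 4, -4)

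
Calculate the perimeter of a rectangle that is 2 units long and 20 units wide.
Perimeter = 2 * (length + width)
Perimeter = 2 * (2 + 20)
Perimeter = 2 * 22
Perimeter = 44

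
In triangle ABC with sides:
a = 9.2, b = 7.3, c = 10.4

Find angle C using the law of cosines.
cos(C) = (a² + b² - c²)/(2ab)
cos(C) = (9.2² + 7.3² - 10.4²)/(2·9.2·7.3) = 29.77/134.32 = 0.221635
C = arccos(0.221635) = 77.19°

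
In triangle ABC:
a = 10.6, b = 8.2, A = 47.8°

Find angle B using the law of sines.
sin(B)/b = sin(A)/a
sin(B) = b·sin(A)/a = 8.2·sin(47.8°)/10.6 = 0.573075
B = arcsin(0.573075) = 34.96°  (b ≤ a, so B ≤ A and the acute solution is unique)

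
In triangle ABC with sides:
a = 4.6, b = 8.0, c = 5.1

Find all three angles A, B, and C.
By the law of cosines:
cos(A) = (b² + c² - a²)/(2bc) = 0.843750  →  A = 32.46°
cos(B) = (a² + c² - b²)/(2ac) = -0.358696  →  B = 111°
cos(C) = (a² + b² - c²)/(2ab) = 0.803668  →  C = 36.52°
Check: A + B + C = 180.0° ✓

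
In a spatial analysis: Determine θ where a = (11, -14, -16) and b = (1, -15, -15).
a·b = 461, |a|² = 573, |b|² = 451
cos θ = 461/√258423 ≈ 0.9068
θ ≈ 24.93°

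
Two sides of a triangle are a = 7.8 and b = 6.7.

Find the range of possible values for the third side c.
By the triangle inequality: |a - b| < c < a + b
|7.8 - 6.7| < c < 7.8 + 6.7
1.1 < c < 14.5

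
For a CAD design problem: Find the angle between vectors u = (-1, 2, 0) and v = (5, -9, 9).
u·v = -23, |u|² = 5, |v|² = 187
cos θ = -23/√935 ≈ -0.7522
θ ≈ 138.8°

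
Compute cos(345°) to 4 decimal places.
cos(345 degrees) = 0.9659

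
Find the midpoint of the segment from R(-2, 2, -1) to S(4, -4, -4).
Midpoint = ((-2+4)/2, (2-4)/2, (-1-4)/2) = (1, -1, -2.5)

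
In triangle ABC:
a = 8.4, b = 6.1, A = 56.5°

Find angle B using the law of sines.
sin(B)/b = sin(A)/a
sin(B) = b·sin(A)/a = 6.1·sin(56.5°)/8.4 = 0.605560
B = arcsin(0.605560) = 37.27°  (b ≤ a, so B ≤ A and the acute solution is unique)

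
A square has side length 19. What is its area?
Area = s²
Area = 19²
Area = 361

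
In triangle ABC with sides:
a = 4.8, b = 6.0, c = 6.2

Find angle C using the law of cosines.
cos(C) = (a² + b² - c²)/(2ab)
cos(C) = (4.8² + 6.0² - 6.2²)/(2·4.8·6.0) = 20.6/57.6 = 0.357639
C = arccos(0.357639) = 69.04°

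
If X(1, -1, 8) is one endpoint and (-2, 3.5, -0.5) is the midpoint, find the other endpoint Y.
Y = (2×(-2) - 1, 2×3.5 - (-1), 2×(-0.5) - 8) = (-5, 8, -9)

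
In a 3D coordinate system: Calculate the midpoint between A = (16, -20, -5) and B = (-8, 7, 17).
Midpoint = ((16-8)/2, (-20+7)/2, (-5+17)/2) = (4, -6.5, 6)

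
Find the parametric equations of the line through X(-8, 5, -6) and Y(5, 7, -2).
Direction vector d = Y - X = (13, 2, 4)
x = -8 + 13t, y = 5 + 2t, z = -6 + 4t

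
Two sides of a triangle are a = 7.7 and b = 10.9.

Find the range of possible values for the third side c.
By the triangle inequality: |a - b| < c < a + b
|7.7 - 10.9| < c < 7.7 + 10.9
3.2 < c < 18.6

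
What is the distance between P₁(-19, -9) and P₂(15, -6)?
Using the distance formula: d = sqrt((x₂-x₁)² + (y₂-y₁)²)
dx = 15 - (-19) = 34
dy = (-6) - (-9) = 3
d = sqrt(34² + 3²) = sqrt(1156 + 9) = sqrt(1165) = 34.13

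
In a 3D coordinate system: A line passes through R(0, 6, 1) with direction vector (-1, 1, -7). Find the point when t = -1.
P(-1) = (0 + (-1)(-1), 6 + 1(-1), 1 + (-7)(-1)) = (1, 5, 8)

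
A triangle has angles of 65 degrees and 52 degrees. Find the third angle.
Sum of angles in a triangle = 180 degrees
Third angle = 180 - 65 - 52
Third angle = 63 degrees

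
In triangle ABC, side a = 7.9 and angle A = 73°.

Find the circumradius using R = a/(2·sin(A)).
R = a/(2·sin(A)) = 7.9/(2·sin(73°))
R = 7.9/(2·0.956305) = 7.9/1.912610 = 4.13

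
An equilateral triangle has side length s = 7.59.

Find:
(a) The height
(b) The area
(a) Height h = s·√3/2 = 7.59·√3/2 = 6.573
(b) Area = (√3/4)·s² = (√3/4)·7.59² = (√3/4)·57.6081 = 24.95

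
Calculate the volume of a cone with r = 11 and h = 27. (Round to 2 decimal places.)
Volume = (1/3) * pi * r² * h
Volume = (1/3) * pi * 11² * 27
Volume = (1/3) * pi * 121 * 27
Volume = (1/3) * pi * 3267
Volume = 3421.19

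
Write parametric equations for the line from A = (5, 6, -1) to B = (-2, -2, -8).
Direction vector d = B - A = (-7, -8, -7)
x = 5 - 7t, y = 6 - 8t, z = -1 - 7t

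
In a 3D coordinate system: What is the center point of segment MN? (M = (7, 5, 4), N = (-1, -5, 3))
Midpoint = ((7-1)/2, (5-5)/2, (4+3)/2) = (3, 0, 3.5)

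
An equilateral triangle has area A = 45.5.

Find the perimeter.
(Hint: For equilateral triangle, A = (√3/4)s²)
A = (√3/4)s²  →  s² = 4A/√3 = 4·45.5/√3 = 105.078
s = 10.2507
Perimeter = 3s = 30.75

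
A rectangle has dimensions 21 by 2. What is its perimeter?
Perimeter = 2 * (length + width)
Perimeter = 2 * (21 + 2)
Perimeter = 2 * 23
Perimeter = 46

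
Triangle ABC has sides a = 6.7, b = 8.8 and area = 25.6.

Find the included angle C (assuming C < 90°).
Area = ½ab·sin(C)  →  sin(C) = 2·Area/(ab)
sin(C) = 2·25.6/(6.7·8.8) = 0.868385
C = arcsin(0.868385) = 60.27°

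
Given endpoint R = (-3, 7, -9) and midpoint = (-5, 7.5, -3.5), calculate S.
S = (2×(-5) - (-3), 2×7.5 - 7, 2×(-3.5) - (-9)) = (-7, 8, 2)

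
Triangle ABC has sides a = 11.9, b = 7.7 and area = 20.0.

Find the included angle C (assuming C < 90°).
Area = ½ab·sin(C)  →  sin(C) = 2·Area/(ab)
sin(C) = 2·20.0/(11.9·7.7) = 0.436538
C = arcsin(0.436538) = 25.88°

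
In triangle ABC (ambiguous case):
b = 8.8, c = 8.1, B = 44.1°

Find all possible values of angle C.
sin(C)/c = sin(B)/b  →  sin(C) = c·sin(B)/b = 8.1·sin(44.1°)/8.8 = 0.640556
C₁ = arcsin(0.640556) = 39.83°,  C₂ = 180° - C₁ = 140.17°
Check C₂: A = 180° - 44.1° - 140.17° = -4.27° ≤ 0, rejected
C = 39.83° (one solution)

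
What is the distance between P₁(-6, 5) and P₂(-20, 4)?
Using the distance formula: d = sqrt((x₂-x₁)² + (y₂-y₁)²)
dx = (-20) - (-6) = -14
dy = 4 - 5 = -1
d = sqrt((-14)² + (-1)²) = sqrt(196 + 1) = sqrt(197) = 14.04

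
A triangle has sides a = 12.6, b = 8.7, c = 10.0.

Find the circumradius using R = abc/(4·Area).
s = (a+b+c)/2 = 15.65
Area = √(s(s-a)(s-b)(s-c)) = √(15.65·3.05·6.95·5.65) = 43.2936
R = abc/(4·Area) = (12.6·8.7·10.0)/(4·43.2936) = 1096.2/173.1744 = 6.33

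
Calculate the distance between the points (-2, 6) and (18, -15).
Using the distance formula: d = sqrt((x₂-x₁)² + (y₂-y₁)²)
dx = 18 - (-2) = 20
dy = (-15) - 6 = -21
d = sqrt(20² + (-21)²) = sqrt(400 + 441) = sqrt(841) = 29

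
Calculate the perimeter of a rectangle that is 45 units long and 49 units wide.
Perimeter = 2 * (length + width)
Perimeter = 2 * (45 + 49)
Perimeter = 2 * 94
Perimeter = 188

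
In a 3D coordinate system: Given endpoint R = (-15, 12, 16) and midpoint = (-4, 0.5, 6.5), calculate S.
S = (2×(-4) - (-15), 2×0.5 - 12, 2×6.5 - 16) = (7, -11, -3)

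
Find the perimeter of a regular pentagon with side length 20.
Perimeter = number of sides * side length
Perimeter = 5 * 20
Perimeter = 100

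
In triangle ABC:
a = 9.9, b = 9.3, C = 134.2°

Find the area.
Using A = ½ab·sin(C):
A = ½·9.9·9.3·sin(134.2°) = ½·92.07·0.716911 = 33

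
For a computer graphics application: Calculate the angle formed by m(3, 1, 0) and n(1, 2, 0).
m·n = 5, |m|² = 10, |n|² = 5
cos θ = 5/√50 ≈ 0.7071
θ ≈ 45.0°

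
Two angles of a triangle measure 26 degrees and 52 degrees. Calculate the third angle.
Sum of angles in a triangle = 180 degrees
Third angle = 180 - 26 - 52
Third angle = 102 degrees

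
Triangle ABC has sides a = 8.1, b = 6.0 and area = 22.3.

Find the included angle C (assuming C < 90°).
Area = ½ab·sin(C)  →  sin(C) = 2·Area/(ab)
sin(C) = 2·22.3/(8.1·6.0) = 0.917695
C = arcsin(0.917695) = 66.59°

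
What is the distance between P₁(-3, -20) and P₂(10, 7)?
Using the distance formula: d = sqrt((x₂-x₁)² + (y₂-y₁)²)
dx = 10 - (-3) = 13
dy = 7 - (-20) = 27
d = sqrt(13² + 27²) = sqrt(169 + 729) = sqrt(898) = 29.97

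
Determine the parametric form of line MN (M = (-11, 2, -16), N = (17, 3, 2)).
Direction vector d = N - M = (28, 1, 18)
x = -11 + 28t, y = 2 + t, z = -16 + 18t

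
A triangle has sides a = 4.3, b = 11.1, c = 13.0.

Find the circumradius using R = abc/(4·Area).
s = (a+b+c)/2 = 14.2
Area = √(s(s-a)(s-b)(s-c)) = √(14.2·9.9·3.1·1.2) = 22.8683
R = abc/(4·Area) = (4.3·11.1·13.0)/(4·22.8683) = 620.49/91.4732 = 6.783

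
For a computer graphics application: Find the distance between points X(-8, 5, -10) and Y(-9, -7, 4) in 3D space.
d = √[(-1)² + (-12)² + (14)²] = √341 = 18.47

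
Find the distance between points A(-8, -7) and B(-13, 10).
Using the distance formula: d = sqrt((x₂-x₁)² + (y₂-y₁)²)
dx = (-13) - (-8) = -5
dy = 10 - (-7) = 17
d = sqrt((-5)² + 17²) = sqrt(25 + 289) = sqrt(314) = 17.72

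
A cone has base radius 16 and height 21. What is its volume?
Volume = (1/3) * pi * r² * h
Volume = (1/3) * pi * 16² * 21
Volume = (1/3) * pi * 256 * 21
Volume = (1/3) * pi * 5376
Volume = 5629.73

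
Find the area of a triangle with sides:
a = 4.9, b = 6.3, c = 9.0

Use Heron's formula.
s = (a+b+c)/2 = (4.9+6.3+9.0)/2 = 10.1
A = √(s(s-a)(s-b)(s-c)) = √(10.1·5.2·3.8·1.1)
A = √219.534 = 14.82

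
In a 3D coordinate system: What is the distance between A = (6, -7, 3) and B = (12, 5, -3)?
d = √[(6)² + (12)² + (-6)²] = √216 = 14.7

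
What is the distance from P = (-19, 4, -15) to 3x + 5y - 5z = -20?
d = |3(-19) + 5(4) + (-5)(-15) - (-20)| / √(3² + 5² + (-5)²) = 58/√59 = 7.551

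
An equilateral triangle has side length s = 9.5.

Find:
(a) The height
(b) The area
(a) Height h = s·√3/2 = 9.5·√3/2 = 8.227
(b) Area = (√3/4)·s² = (√3/4)·9.5² = (√3/4)·90.25 = 39.08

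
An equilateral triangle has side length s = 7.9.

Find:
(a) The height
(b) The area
(a) Height h = s·√3/2 = 7.9·√3/2 = 6.842
(b) Area = (√3/4)·s² = (√3/4)·7.9² = (√3/4)·62.41 = 27.02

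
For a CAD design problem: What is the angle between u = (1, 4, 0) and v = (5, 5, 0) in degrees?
u·v = 25, |u|² = 17, |v|² = 50
cos θ = 25/√850 ≈ 0.8575
θ ≈ 30.96°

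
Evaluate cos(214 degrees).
cos(214 degrees) = -0.829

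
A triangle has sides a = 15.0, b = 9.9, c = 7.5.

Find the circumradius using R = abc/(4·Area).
s = (a+b+c)/2 = 16.2
Area = √(s(s-a)(s-b)(s-c)) = √(16.2·1.2·6.3·8.7) = 32.6421
R = abc/(4·Area) = (15.0·9.9·7.5)/(4·32.6421) = 1113.75/130.5684 = 8.53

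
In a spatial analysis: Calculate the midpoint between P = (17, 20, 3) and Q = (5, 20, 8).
Midpoint = ((17+5)/2, (20+20)/2, (3+8)/2) = (11, 20, 5.5)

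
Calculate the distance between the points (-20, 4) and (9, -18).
Using the distance formula: d = sqrt((x₂-x₁)² + (y₂-y₁)²)
dx = 9 - (-20) = 29
dy = (-18) - 4 = -22
d = sqrt(29² + (-22)²) = sqrt(841 + 484) = sqrt(1325) = 36.40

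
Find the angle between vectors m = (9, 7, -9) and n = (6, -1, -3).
m·n = 74, |m|² = 211, |n|² = 46
cos θ = 74/√9706 ≈ 0.7511
θ ≈ 41.31°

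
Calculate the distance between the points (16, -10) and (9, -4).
Using the distance formula: d = sqrt((x₂-x₁)² + (y₂-y₁)²)
dx = 9 - 16 = -7
dy = (-4) - (-10) = 6
d = sqrt((-7)² + 6²) = sqrt(49 + 36) = sqrt(85) = 9.22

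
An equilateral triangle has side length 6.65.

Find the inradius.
For an equilateral triangle, r = s/(2√3) where s is the side.
r = 6.65/(2√3) = 6.65/3.464102 = 1.92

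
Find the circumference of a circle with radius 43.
Circumference = 2 * pi * r
Circumference = 2 * pi * 43
Circumference = 270.18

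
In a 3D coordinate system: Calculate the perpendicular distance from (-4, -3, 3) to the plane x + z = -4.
d = |1(-4) + 0(-3) + 1(3) - (-4)| / √(1² + 0² + 1²) = 3/√2 = 2.121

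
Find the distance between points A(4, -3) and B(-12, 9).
Using the distance formula: d = sqrt((x₂-x₁)² + (y₂-y₁)²)
dx = (-12) - 4 = -16
dy = 9 - (-3) = 12
d = sqrt((-16)² + 12²) = sqrt(256 + 144) = sqrt(400) = 20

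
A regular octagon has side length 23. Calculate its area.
For a regular 8-gon with side length s = 23:
Apothem a = s / (2*tan(pi/8)) = 23 / (2*tan(pi/8)) ≈ 27.7635
Perimeter P = 8 * 23 = 184
Area = (1/2) * P * a = (1/2) * 184 * 27.7635 = 2554.24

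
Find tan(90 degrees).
tan(90 degrees) = undefined
Decimal approximation: undefined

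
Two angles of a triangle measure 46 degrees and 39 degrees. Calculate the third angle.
Sum of angles in a triangle = 180 degrees
Third angle = 180 - 46 - 39
Third angle = 95 degrees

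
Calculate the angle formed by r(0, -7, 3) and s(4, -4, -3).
r·s = 19, |r|² = 58, |s|² = 41
cos θ = 19/√2378 ≈ 0.3896
θ ≈ 67.07°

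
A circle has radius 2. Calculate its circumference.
Circumference = 2 * pi * r
Circumference = 2 * pi * 2
Circumference = 12.57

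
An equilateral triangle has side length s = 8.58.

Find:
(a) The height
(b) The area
(a) Height h = s·√3/2 = 8.58·√3/2 = 7.43
(b) Area = (√3/4)·s² = (√3/4)·8.58² = (√3/4)·73.6164 = 31.88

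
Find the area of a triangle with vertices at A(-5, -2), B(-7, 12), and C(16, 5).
Using the coordinate formula: Area = (1/2)|x₁(y₂-y₃) + x₂(y₃-y₁) + x₃(y₁-y₂)|
Area = (1/2)|(-5)(12-5) + (-7)(5-(-2)) + 16((-2)-12)|
Area = (1/2)|(-5)*7 + (-7)*7 + 16*(-14)|
Area = (1/2)|(-35) + (-49) + (-224)|
Area = (1/2)*308 = 154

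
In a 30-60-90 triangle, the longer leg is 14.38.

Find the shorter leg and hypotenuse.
In a 30-60-90 triangle, sides are in ratio 1 : √3 : 2.
Long leg = short leg·√3  →  short leg = 14.38/√3 = 8.302
Hypotenuse = 2·(short leg) = 2·14.38/√3 = 16.6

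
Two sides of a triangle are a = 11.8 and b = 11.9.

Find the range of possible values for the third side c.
By the triangle inequality: |a - b| < c < a + b
|11.8 - 11.9| < c < 11.8 + 11.9
0.1 < c < 23.7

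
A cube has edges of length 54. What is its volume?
Volume = s³
Volume = 54³
Volume = 157464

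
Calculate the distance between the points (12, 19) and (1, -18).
Using the distance formula: d = sqrt((x₂-x₁)² + (y₂-y₁)²)
dx = 1 - 12 = -11
dy = (-18) - 19 = -37
d = sqrt((-11)² + (-37)²) = sqrt(121 + 1369) = sqrt(1490) = 38.60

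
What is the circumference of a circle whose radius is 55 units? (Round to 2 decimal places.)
Circumference = 2 * pi * r
Circumference = 2 * pi * 55
Circumference = 345.58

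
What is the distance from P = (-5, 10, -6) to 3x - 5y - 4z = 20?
d = |3(-5) + (-5)(10) + (-4)(-6) - (20)| / √(3² + (-5)² + (-4)²) = 61/√50 = 8.627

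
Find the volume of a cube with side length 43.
Volume = s³
Volume = 43³
Volume = 79507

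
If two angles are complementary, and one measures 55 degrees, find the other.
Complementary angles sum to 90 degrees.
Other angle = 90 - 55
Other angle = 35 degrees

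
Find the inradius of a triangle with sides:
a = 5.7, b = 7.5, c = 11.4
s = (a+b+c)/2 = (5.7+7.5+11.4)/2 = 12.3
Area = √(s(s-a)(s-b)(s-c)) = √(12.3·6.6·4.8·0.9) = 18.7269
r = Area/s = 18.7269/12.3 = 1.523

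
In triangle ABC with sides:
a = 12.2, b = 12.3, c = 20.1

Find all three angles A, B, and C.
By the law of cosines:
cos(A) = (b² + c² - a²)/(2bc) = 0.822028  →  A = 34.71°
cos(B) = (a² + c² - b²)/(2ac) = 0.818775  →  B = 35.04°
cos(C) = (a² + b² - c²)/(2ab) = -0.346128  →  C = 110.3°
Check: A + B + C = 180.0° ✓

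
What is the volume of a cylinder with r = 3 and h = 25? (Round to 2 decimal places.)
Volume = pi * r² * h
Volume = pi * 3² * 25
Volume = pi * 9 * 25
Volume = pi * 225
Volume = 706.86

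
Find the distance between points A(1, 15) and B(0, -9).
Using the distance formula: d = sqrt((x₂-x₁)² + (y₂-y₁)²)
dx = 0 - 1 = -1
dy = (-9) - 15 = -24
d = sqrt((-1)² + (-24)²) = sqrt(1 + 576) = sqrt(577) = 24.02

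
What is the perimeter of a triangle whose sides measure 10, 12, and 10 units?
Perimeter = sum of all sides
Perimeter = 10 + 12 + 10
Perimeter = 32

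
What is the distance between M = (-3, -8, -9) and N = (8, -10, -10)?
d = √[(11)² + (-2)² + (-1)²] = √126 = 11.22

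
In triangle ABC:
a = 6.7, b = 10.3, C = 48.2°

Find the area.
Using A = ½ab·sin(C):
A = ½·6.7·10.3·sin(48.2°) = ½·69.01·0.745476 = 25.72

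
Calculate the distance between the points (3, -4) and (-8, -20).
Using the distance formula: d = sqrt((x₂-x₁)² + (y₂-y₁)²)
dx = (-8) - 3 = -11
dy = (-20) - (-4) = -16
d = sqrt((-11)² + (-16)²) = sqrt(121 + 256) = sqrt(377) = 19.42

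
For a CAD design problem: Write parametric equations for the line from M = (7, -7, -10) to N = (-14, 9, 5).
Direction vector d = N - M = (-21, 16, 15)
x = 7 - 21t, y = -7 + 16t, z = -10 + 15t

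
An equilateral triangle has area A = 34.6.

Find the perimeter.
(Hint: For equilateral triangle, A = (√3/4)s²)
A = (√3/4)s²  →  s² = 4A/√3 = 4·34.6/√3 = 79.9053
s = 8.93898
Perimeter = 3s = 26.82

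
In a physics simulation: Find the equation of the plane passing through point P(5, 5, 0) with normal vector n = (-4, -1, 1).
d = n·P = (-4)(5) + (-1)(5) + (1)(0) = -25
Plane: -4x - y + z = -25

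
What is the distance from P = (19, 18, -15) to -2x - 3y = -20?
d = |(-2)(19) + (-3)(18) + 0(-15) - (-20)| / √((-2)² + (-3)² + 0²) = 72/√13 = 19.97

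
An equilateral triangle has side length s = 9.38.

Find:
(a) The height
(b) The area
(a) Height h = s·√3/2 = 9.38·√3/2 = 8.123
(b) Area = (√3/4)·s² = (√3/4)·9.38² = (√3/4)·87.9844 = 38.1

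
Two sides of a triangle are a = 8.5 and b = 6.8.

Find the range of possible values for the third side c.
By the triangle inequality: |a - b| < c < a + b
|8.5 - 6.8| < c < 8.5 + 6.8
1.7 < c < 15.3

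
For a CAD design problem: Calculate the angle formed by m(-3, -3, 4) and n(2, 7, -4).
m·n = -43, |m|² = 34, |n|² = 69
cos θ = -43/√2346 ≈ -0.8878
θ ≈ 152.6°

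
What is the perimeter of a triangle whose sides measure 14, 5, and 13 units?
Perimeter = sum of all sides
Perimeter = 14 + 5 + 13
Perimeter = 32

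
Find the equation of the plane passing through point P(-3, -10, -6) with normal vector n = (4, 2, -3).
d = n·P = (4)(-3) + (2)(-10) + (-3)(-6) = -14
Plane: 4x + 2y - 3z = -14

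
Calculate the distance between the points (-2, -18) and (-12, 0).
Using the distance formula: d = sqrt((x₂-x₁)² + (y₂-y₁)²)
dx = (-12) - (-2) = -10
dy = 0 - (-18) = 18
d = sqrt((-10)² + 18²) = sqrt(100 + 324) = sqrt(424) = 20.59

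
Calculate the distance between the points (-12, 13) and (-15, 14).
Using the distance formula: d = sqrt((x₂-x₁)² + (y₂-y₁)²)
dx = (-15) - (-12) = -3
dy = 14 - 13 = 1
d = sqrt((-3)² + 1²) = sqrt(9 + 1) = sqrt(10) = 3.16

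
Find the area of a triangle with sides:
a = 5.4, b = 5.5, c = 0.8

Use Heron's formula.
s = (a+b+c)/2 = (5.4+5.5+0.8)/2 = 5.85
A = √(s(s-a)(s-b)(s-c)) = √(5.85·0.45·0.35·5.05)
A = √4.65294 = 2.157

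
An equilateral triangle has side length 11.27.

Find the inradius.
For an equilateral triangle, r = s/(2√3) where s is the side.
r = 11.27/(2√3) = 11.27/3.464102 = 3.253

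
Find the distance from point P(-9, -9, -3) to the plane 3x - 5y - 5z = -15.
d = |3(-9) + (-5)(-9) + (-5)(-3) - (-15)| / √(3² + (-5)² + (-5)²) = 48/√59 = 6.249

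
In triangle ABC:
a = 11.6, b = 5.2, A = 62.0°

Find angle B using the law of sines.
sin(B)/b = sin(A)/a
sin(B) = b·sin(A)/a = 5.2·sin(62.0°)/11.6 = 0.395804
B = arcsin(0.395804) = 23.32°  (b ≤ a, so B ≤ A and the acute solution is unique)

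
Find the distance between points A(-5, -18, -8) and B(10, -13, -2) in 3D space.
d = √[(15)² + (5)² + (6)²] = √286 = 16.91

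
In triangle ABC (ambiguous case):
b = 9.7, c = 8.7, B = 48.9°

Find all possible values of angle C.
sin(C)/c = sin(B)/b  →  sin(C) = c·sin(B)/b = 8.7·sin(48.9°)/9.7 = 0.675876
C₁ = arcsin(0.675876) = 42.52°,  C₂ = 180° - C₁ = 137.48°
Check C₂: A = 180° - 48.9° - 137.48° = -6.38° ≤ 0, rejected
C = 42.52° (one solution)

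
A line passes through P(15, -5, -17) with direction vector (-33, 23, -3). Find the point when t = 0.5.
P(0.5) = (15 + (-33)(0.5), -5 + 23(0.5), -17 + (-3)(0.5)) = (-1.5, 6.5, -18.5)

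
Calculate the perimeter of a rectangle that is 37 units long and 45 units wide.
Perimeter = 2 * (length + width)
Perimeter = 2 * (37 + 45)
Perimeter = 2 * 82
Perimeter = 164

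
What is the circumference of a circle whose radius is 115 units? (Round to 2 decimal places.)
Circumference = 2 * pi * r
Circumference = 2 * pi * 115
Circumference = 722.57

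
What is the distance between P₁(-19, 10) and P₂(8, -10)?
Using the distance formula: d = sqrt((x₂-x₁)² + (y₂-y₁)²)
dx = 8 - (-19) = 27
dy = (-10) - 10 = -20
d = sqrt(27² + (-20)²) = sqrt(729 + 400) = sqrt(1129) = 33.60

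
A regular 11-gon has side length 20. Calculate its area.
For a regular 11-gon with side length s = 20:
Apothem a = s / (2*tan(pi/11)) = 20 / (2*tan(pi/11)) ≈ 34.0569
Perimeter P = 11 * 20 = 220
Area = (1/2) * P * a = (1/2) * 220 * 34.0569 = 3746.26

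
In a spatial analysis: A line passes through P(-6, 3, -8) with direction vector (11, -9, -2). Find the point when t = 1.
P(1) = (-6 + 11(1), 3 + (-9)(1), -8 + (-2)(1)) = (5, -6, -10)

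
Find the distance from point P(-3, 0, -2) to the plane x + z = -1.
d = |1(-3) + 0(0) + 1(-2) - (-1)| / √(1² + 0² + 1²) = 4/√2 = 2.828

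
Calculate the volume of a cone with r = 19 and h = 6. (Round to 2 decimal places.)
Volume = (1/3) * pi * r² * h
Volume = (1/3) * pi * 19² * 6
Volume = (1/3) * pi * 361 * 6
Volume = (1/3) * pi * 2166
Volume = 2268.23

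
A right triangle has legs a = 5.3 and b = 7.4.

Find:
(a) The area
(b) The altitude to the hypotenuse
(a) Area = ½ab = ½·5.3·7.4 = 19.61
(b) Hypotenuse c = √(5.3² + 7.4²) = √82.85 = 9.1022
    Area = ½·c·h_c  →  h_c = 2·Area/c = 2·19.61/9.1022 = 4.309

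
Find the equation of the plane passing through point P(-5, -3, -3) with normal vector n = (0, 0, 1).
d = n·P = (0)(-5) + (0)(-3) + (1)(-3) = -3
Plane: z = -3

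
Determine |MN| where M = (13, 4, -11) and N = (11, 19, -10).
d = √[(-2)² + (15)² + (1)²] = √230 = 15.17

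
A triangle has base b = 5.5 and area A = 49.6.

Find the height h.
A = ½bh  →  h = 2A/b
h = 2·49.6/5.5 = 18.04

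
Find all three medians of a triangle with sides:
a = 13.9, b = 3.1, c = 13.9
Using m_x = ½√(2y² + 2z² - x²):
m_a = ½√(2·3.1² + 2·13.9² - 13.9²) = ½√212.43 = 7.287
m_b = ½√(2·13.9² + 2·13.9² - 3.1²) = ½√763.23 = 13.81
m_c = ½√(2·13.9² + 2·3.1² - 13.9²) = ½√212.43 = 7.287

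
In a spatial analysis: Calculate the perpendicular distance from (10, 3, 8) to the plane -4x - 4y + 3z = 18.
d = |(-4)(10) + (-4)(3) + 3(8) - (18)| / √((-4)² + (-4)² + 3²) = 46/√41 = 7.184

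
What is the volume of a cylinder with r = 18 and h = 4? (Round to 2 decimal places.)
Volume = pi * r² * h
Volume = pi * 18² * 4
Volume = pi * 324 * 4
Volume = pi * 1296
Volume = 4071.50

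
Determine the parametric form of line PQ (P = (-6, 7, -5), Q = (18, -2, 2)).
Direction vector d = Q - P = (24, -9, 7)
x = -6 + 24t, y = 7 - 9t, z = -5 + 7t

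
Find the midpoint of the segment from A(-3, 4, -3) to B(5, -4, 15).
Midpoint = ((-3+5)/2, (4-4)/2, (-3+15)/2) = (1, 0, 6)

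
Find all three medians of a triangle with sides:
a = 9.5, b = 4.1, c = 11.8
Using m_x = ½√(2y² + 2z² - x²):
m_a = ½√(2·4.1² + 2·11.8² - 9.5²) = ½√221.85 = 7.447
m_b = ½√(2·9.5² + 2·11.8² - 4.1²) = ½√442.17 = 10.51
m_c = ½√(2·9.5² + 2·4.1² - 11.8²) = ½√74.88 = 4.327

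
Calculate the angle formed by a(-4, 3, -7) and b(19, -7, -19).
a·b = 36, |a|² = 74, |b|² = 771
cos θ = 36/√57054 ≈ 0.1507
θ ≈ 81.33°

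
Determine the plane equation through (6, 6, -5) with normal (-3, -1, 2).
d = n·P = (-3)(6) + (-1)(6) + (2)(-5) = -34
Plane: -3x - y + 2z = -34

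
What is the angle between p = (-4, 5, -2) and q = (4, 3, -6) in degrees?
p·q = 11, |p|² = 45, |q|² = 61
cos θ = 11/√2745 ≈ 0.21
θ ≈ 77.88°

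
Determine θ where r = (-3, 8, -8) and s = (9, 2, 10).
r·s = -91, |r|² = 137, |s|² = 185
cos θ = -91/√25345 ≈ -0.5716
θ ≈ 124.9°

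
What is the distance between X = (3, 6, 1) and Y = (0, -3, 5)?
d = √[(-3)² + (-9)² + (4)²] = √106 = 10.3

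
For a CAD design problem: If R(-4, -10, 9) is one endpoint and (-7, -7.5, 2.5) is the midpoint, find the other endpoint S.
S = (2×(-7) - (-4), 2×(-7.5) - (-10), 2×2.5 - 9) = (-10, -5, -4)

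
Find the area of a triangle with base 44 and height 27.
Area = (1/2) * base * height
Area = (1/2) * 44 * 27
Area = 594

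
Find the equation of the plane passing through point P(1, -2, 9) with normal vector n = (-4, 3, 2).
d = n·P = (-4)(1) + (3)(-2) + (2)(9) = 8
Plane: -4x + 3y + 2z = 8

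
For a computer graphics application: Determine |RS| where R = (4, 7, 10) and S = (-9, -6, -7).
d = √[(-13)² + (-13)² + (-17)²] = √627 = 25.04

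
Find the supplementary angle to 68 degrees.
Supplementary angles sum to 180 degrees.
Other angle = 180 - 68
Other angle = 112 degrees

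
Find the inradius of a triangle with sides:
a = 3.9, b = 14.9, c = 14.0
s = (a+b+c)/2 = (3.9+14.9+14.0)/2 = 16.4
Area = √(s(s-a)(s-b)(s-c)) = √(16.4·12.5·1.5·2.4) = 27.1662
r = Area/s = 27.1662/16.4 = 1.656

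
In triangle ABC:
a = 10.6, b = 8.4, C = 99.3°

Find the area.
Using A = ½ab·sin(C):
A = ½·10.6·8.4·sin(99.3°) = ½·89.04·0.986856 = 43.93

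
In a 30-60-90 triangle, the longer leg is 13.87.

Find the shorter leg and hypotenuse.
In a 30-60-90 triangle, sides are in ratio 1 : √3 : 2.
Long leg = short leg·√3  →  short leg = 13.87/√3 = 8.008
Hypotenuse = 2·(short leg) = 2·13.87/√3 = 16.02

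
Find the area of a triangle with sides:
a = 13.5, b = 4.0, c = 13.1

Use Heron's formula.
s = (a+b+c)/2 = (13.5+4.0+13.1)/2 = 15.3
A = √(s(s-a)(s-b)(s-c)) = √(15.3·1.8·11.3·2.2)
A = √684.644 = 26.17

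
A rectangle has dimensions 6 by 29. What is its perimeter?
Perimeter = 2 * (length + width)
Perimeter = 2 * (6 + 29)
Perimeter = 2 * 35
Perimeter = 70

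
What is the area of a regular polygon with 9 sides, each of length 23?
For a regular 9-gon with side length s = 23:
Apothem a = s / (2*tan(pi/9)) = 23 / (2*tan(pi/9)) ≈ 31.59599
Perimeter P = 9 * 23 = 207
Area = (1/2) * P * a = (1/2) * 207 * 31.59599 = 3270.18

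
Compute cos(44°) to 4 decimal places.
cos(44 degrees) = 0.7193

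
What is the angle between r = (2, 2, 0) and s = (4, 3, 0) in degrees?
r·s = 14, |r|² = 8, |s|² = 25
cos θ = 14/√200 ≈ 0.9899
θ ≈ 8.13°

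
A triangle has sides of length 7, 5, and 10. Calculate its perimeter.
Perimeter = sum of all sides
Perimeter = 7 + 5 + 10
Perimeter = 22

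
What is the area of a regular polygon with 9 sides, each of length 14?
For a regular 9-gon with side length s = 14:
Apothem a = s / (2*tan(pi/9)) = 14 / (2*tan(pi/9)) ≈ 19.23234
Perimeter P = 9 * 14 = 126
Area = (1/2) * P * a = (1/2) * 126 * 19.23234 = 1211.64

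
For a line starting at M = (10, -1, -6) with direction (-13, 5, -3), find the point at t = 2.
P(2) = (10 + (-13)(2), -1 + 5(2), -6 + (-3)(2)) = (-16, 9, -12)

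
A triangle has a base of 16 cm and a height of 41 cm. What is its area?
Area = (1/2) * base * height
Area = (1/2) * 16 * 41
Area = 328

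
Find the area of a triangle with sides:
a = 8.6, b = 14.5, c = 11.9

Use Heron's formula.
s = (a+b+c)/2 = (8.6+14.5+11.9)/2 = 17.5
A = √(s(s-a)(s-b)(s-c)) = √(17.5·8.9·3·5.6)
A = √2616.6 = 51.15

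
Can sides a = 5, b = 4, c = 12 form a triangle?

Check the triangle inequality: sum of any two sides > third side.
No: 5 + 4 = 9 is not > 12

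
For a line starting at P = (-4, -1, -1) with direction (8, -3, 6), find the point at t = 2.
P(2) = (-4 + 8(2), -1 + (-3)(2), -1 + 6(2)) = (12, -7, 11)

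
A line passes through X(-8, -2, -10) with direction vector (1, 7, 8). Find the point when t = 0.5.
P(0.5) = (-8 + 1(0.5), -2 + 7(0.5), -10 + 8(0.5)) = (-7.5, 1.5, -6)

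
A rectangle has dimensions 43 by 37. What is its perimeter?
Perimeter = 2 * (length + width)
Perimeter = 2 * (43 + 37)
Perimeter = 2 * 80
Perimeter = 160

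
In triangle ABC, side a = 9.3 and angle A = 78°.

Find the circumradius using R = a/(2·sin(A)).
R = a/(2·sin(A)) = 9.3/(2·sin(78°))
R = 9.3/(2·0.978148) = 9.3/1.956295 = 4.754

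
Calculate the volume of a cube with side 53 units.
Volume = s³
Volume = 53³
Volume = 148877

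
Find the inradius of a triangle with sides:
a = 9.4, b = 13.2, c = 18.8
s = (a+b+c)/2 = (9.4+13.2+18.8)/2 = 20.7
Area = √(s(s-a)(s-b)(s-c)) = √(20.7·11.3·7.5·1.9) = 57.734
r = Area/s = 57.734/20.7 = 2.789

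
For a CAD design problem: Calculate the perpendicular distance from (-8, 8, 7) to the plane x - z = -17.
d = |1(-8) + 0(8) + (-1)(7) - (-17)| / √(1² + 0² + (-1)²) = 2/√2 = 1.414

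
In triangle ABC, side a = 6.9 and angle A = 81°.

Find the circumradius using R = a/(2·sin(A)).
R = a/(2·sin(A)) = 6.9/(2·sin(81°))
R = 6.9/(2·0.987688) = 6.9/1.975377 = 3.493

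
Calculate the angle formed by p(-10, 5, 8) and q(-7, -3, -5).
p·q = 15, |p|² = 189, |q|² = 83
cos θ = 15/√15687 ≈ 0.1198
θ ≈ 83.12°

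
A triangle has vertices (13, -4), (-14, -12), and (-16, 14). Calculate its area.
Using the coordinate formula: Area = (1/2)|x₁(y₂-y₃) + x₂(y₃-y₁) + x₃(y₁-y₂)|
Area = (1/2)|13((-12)-14) + (-14)(14-(-4)) + (-16)((-4)-(-12))|
Area = (1/2)|13*(-26) + (-14)*18 + (-16)*8|
Area = (1/2)|(-338) + (-252) + (-128)|
Area = (1/2)*718 = 359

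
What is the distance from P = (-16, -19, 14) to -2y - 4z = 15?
d = |0(-16) + (-2)(-19) + (-4)(14) - (15)| / √(0² + (-2)² + (-4)²) = 33/√20 = 7.379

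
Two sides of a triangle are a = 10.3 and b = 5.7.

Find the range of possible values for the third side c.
By the triangle inequality: |a - b| < c < a + b
|10.3 - 5.7| < c < 10.3 + 5.7
4.6 < c < 16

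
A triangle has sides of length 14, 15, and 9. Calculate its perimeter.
Perimeter = sum of all sides
Perimeter = 14 + 15 + 9
Perimeter = 38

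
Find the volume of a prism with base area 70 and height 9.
Volume = base area * height
Volume = 70 * 9
Volume = 630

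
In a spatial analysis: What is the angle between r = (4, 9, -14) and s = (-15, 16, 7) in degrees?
r·s = -14, |r|² = 293, |s|² = 530
cos θ = -14/√155290 ≈ -0.03553
θ ≈ 92.04°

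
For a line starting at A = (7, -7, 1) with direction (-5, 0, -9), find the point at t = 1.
P(1) = (7 + (-5)(1), -7 + 0(1), 1 + (-9)(1)) = (2, -7, -8)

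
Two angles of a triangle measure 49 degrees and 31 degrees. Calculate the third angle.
Sum of angles in a triangle = 180 degrees
Third angle = 180 - 49 - 31
Third angle = 100 degrees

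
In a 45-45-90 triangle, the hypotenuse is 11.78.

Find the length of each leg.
In a 45-45-90 triangle, hypotenuse = leg·√2  →  leg = hypotenuse/√2
leg = 11.78/√2 = 8.33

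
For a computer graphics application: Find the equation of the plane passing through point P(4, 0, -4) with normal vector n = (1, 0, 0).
d = n·P = (1)(4) + (0)(0) + (0)(-4) = 4
Plane: x = 4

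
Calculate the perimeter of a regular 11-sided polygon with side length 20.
Perimeter = number of sides * side length
Perimeter = 11 * 20
Perimeter = 220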